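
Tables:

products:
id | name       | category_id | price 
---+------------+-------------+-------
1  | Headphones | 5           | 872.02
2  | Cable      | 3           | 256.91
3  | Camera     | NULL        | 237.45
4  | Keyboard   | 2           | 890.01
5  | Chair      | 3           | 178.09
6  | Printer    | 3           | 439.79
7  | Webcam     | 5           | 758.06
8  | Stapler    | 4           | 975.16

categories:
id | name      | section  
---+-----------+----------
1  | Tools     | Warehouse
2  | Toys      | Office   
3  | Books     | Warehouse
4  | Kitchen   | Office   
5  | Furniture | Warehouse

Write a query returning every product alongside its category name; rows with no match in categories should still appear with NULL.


LEFT JOIN keeps every row from products (the left table); where category_id has no match in categories, the category columns become NULL. Walk through each product:
  - product 1 (Headphones): category_id=5 -> matches Furniture
  - product 2 (Cable): category_id=3 -> matches Books
  - product 3 (Camera): category_id=NULL, no match -> kept with NULL
  - product 4 (Keyboard): category_id=2 -> matches Toys
  - product 5 (Chair): category_id=3 -> matches Books
  - product 6 (Printer): category_id=3 -> matches Books
  - product 7 (Webcam): category_id=5 -> matches Furniture
  - product 8 (Stapler): category_id=4 -> matches Kitchen
All 8 rows appear; 1 has NULL category.

SQL:
SELECT a.name, b.name AS category
FROM products a
LEFT JOIN categories b ON a.category_id = b.id

Result:
name       | category 
-----------+----------
Headphones | Furniture
Cable      | Books    
Camera     | NULL     
Keyboard   | Toys     
Chair      | Books    
Printer    | Books    
Webcam     | Furniture
Stapler    | Kitchen  


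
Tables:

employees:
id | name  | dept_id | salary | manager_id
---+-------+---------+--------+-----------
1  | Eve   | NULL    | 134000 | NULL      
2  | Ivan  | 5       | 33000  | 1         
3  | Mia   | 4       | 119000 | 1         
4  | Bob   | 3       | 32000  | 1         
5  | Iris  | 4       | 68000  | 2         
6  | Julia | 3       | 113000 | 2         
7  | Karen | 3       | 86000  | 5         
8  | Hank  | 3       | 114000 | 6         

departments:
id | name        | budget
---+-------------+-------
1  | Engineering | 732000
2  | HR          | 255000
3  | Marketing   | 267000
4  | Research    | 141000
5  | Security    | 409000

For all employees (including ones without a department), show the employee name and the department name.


LEFT JOIN keeps every row from employees (the left table); where dept_id has no match in departments, the department columns become NULL. Walk through each employee:
  - employee 1 (Eve): dept_id=NULL, no match -> kept with NULL
  - employee 2 (Ivan): dept_id=5 -> matches Security
  - employee 3 (Mia): dept_id=4 -> matches Research
  - employee 4 (Bob): dept_id=3 -> matches Marketing
  - employee 5 (Iris): dept_id=4 -> matches Research
  - employee 6 (Julia): dept_id=3 -> matches Marketing
  - employee 7 (Karen): dept_id=3 -> matches Marketing
  - employee 8 (Hank): dept_id=3 -> matches Marketing
All 8 rows appear; 1 has NULL department.

SQL:
SELECT a.name, b.name AS department
FROM employees a
LEFT JOIN departments b ON a.dept_id = b.id

Result:
name  | department
------+-----------
Eve   | NULL      
Ivan  | Security  
Mia   | Research  
Bob   | Marketing 
Iris  | Research  
Julia | Marketing 
Karen | Marketing 
Hank  | Marketing 


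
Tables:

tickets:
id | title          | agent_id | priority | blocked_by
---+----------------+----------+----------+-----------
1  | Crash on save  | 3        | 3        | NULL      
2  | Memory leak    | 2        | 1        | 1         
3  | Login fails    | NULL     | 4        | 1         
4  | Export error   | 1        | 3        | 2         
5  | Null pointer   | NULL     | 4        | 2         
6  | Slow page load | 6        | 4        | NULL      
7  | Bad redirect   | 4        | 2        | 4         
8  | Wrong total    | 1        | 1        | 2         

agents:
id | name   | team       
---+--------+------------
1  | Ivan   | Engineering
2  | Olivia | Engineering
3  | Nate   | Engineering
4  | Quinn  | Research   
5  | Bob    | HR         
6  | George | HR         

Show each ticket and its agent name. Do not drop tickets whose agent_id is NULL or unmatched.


LEFT JOIN keeps every row from tickets (the left table); where agent_id has no match in agents, the agent columns become NULL. Walk through each ticket:
  - ticket 1 (Crash on save): agent_id=3 -> matches Nate
  - ticket 2 (Memory leak): agent_id=2 -> matches Olivia
  - ticket 3 (Login fails): agent_id=NULL, no match -> kept with NULL
  - ticket 4 (Export error): agent_id=1 -> matches Ivan
  - ticket 5 (Null pointer): agent_id=NULL, no match -> kept with NULL
  - ticket 6 (Slow page load): agent_id=6 -> matches George
  - ticket 7 (Bad redirect): agent_id=4 -> matches Quinn
  - ticket 8 (Wrong total): agent_id=1 -> matches Ivan
All 8 rows appear; 2 have NULL agent.

SQL:
SELECT a.title, b.name AS agent
FROM tickets a
LEFT JOIN agents b ON a.agent_id = b.id

Result:
title          | agent 
---------------+-------
Crash on save  | Nate  
Memory leak    | Olivia
Login fails    | NULL  
Export error   | Ivan  
Null pointer   | NULL  
Slow page load | George
Bad redirect   | Quinn 
Wrong total    | Ivan  


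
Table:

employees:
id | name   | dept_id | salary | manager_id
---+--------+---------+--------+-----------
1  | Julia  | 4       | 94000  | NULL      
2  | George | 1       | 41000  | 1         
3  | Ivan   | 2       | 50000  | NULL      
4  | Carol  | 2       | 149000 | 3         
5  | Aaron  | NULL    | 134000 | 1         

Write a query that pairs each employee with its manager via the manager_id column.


This is a self-join: employees is joined to a second copy of itself, matching each row's manager_id to another row's id. Use LEFT JOIN so rows with manager_id=NULL are kept.
  - employee 1 (Julia): manager_id=NULL -> NULL
  - employee 2 (George): manager_id=1 -> Julia
  - employee 3 (Ivan): manager_id=NULL -> NULL
  - employee 4 (Carol): manager_id=3 -> Ivan
  - employee 5 (Aaron): manager_id=1 -> Julia

SQL:
SELECT a.name AS item, b.name AS manager
FROM employees a
LEFT JOIN employees b ON a.manager_id = b.id

Result:
item   | manager
-------+--------
Julia  | NULL   
George | Julia  
Ivan   | NULL   
Carol  | Ivan   
Aaron  | Julia  


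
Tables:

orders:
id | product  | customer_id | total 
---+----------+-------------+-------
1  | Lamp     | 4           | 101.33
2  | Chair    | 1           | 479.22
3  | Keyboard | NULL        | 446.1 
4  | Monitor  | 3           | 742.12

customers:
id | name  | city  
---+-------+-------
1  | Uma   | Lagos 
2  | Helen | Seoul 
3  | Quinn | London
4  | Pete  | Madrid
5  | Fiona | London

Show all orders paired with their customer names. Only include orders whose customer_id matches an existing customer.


INNER JOIN keeps only orders rows whose customer_id matches an id in customers. Walk through each order:
  - order 1 (Lamp): customer_id=4 -> matches Pete
  - order 2 (Chair): customer_id=1 -> matches Uma
  - order 3 (Keyboard): customer_id=NULL, no match -> dropped
  - order 4 (Monitor): customer_id=3 -> matches Quinn
So 1 of 4 rows is dropped.

SQL:
SELECT a.product, b.name AS customer
FROM orders a
INNER JOIN customers b ON a.customer_id = b.id

Result:
product | customer
--------+---------
Lamp    | Pete    
Chair   | Uma     
Monitor | Quinn   


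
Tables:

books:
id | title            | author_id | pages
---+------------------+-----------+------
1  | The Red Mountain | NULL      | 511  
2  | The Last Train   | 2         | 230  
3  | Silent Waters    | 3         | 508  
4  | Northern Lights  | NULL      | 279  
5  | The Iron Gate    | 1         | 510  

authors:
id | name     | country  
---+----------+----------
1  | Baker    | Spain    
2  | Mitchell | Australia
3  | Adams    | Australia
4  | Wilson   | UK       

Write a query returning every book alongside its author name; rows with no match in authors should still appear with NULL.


LEFT JOIN keeps every row from books (the left table); where author_id has no match in authors, the author columns become NULL. Walk through each book:
  - book 1 (The Red Mountain): author_id=NULL, no match -> kept with NULL
  - book 2 (The Last Train): author_id=2 -> matches Mitchell
  - book 3 (Silent Waters): author_id=3 -> matches Adams
  - book 4 (Northern Lights): author_id=NULL, no match -> kept with NULL
  - book 5 (The Iron Gate): author_id=1 -> matches Baker
All 5 rows appear; 2 have NULL author.

SQL:
SELECT a.title, b.name AS author
FROM books a
LEFT JOIN authors b ON a.author_id = b.id

Result:
title            | author  
-----------------+---------
The Red Mountain | NULL    
The Last Train   | Mitchell
Silent Waters    | Adams   
Northern Lights  | NULL    
The Iron Gate    | Baker   


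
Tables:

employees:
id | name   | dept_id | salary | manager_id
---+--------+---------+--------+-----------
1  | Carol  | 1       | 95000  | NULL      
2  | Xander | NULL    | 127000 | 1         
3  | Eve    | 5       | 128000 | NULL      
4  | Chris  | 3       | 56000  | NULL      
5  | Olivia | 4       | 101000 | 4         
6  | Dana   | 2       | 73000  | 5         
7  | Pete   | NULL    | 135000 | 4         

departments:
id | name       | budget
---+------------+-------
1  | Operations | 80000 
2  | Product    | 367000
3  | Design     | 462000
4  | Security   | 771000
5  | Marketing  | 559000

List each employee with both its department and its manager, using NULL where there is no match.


Two LEFT JOINs from the same base table employees: one to departments via dept_id, one to employees itself via manager_id. Both are LEFT so every employee is preserved.
Match against departments:
  - employee 1 (Carol): dept_id=1 -> matches Operations
  - employee 2 (Xander): dept_id=NULL, no match -> kept with NULL
  - employee 3 (Eve): dept_id=5 -> matches Marketing
  - employee 4 (Chris): dept_id=3 -> matches Design
  - employee 5 (Olivia): dept_id=4 -> matches Security
  - employee 6 (Dana): dept_id=2 -> matches Product
  - employee 7 (Pete): dept_id=NULL, no match -> kept with NULL
Match against employees (self):
  - employee 1 (Carol): manager_id=NULL -> NULL
  - employee 2 (Xander): manager_id=1 -> Carol
  - employee 3 (Eve): manager_id=NULL -> NULL
  - employee 4 (Chris): manager_id=NULL -> NULL
  - employee 5 (Olivia): manager_id=4 -> Chris
  - employee 6 (Dana): manager_id=5 -> Olivia
  - employee 7 (Pete): manager_id=4 -> Chris

SQL:
SELECT a.name, b.name AS department, c.name AS manager
FROM employees a
LEFT JOIN departments b ON a.dept_id = b.id
LEFT JOIN employees c ON a.manager_id = c.id

Result:
name   | department | manager
-------+------------+--------
Carol  | Operations | NULL   
Xander | NULL       | Carol  
Eve    | Marketing  | NULL   
Chris  | Design     | NULL   
Olivia | Security   | Chris  
Dana   | Product    | Olivia 
Pete   | NULL       | Chris  


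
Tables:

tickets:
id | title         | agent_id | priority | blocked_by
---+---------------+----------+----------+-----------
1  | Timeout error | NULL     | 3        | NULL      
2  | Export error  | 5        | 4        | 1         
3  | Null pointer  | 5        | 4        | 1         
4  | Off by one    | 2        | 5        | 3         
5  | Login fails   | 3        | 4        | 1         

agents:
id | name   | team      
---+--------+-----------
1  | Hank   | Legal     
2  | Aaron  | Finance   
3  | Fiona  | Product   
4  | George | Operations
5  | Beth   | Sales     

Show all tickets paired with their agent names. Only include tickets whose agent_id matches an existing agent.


INNER JOIN keeps only tickets rows whose agent_id matches an id in agents. Walk through each ticket:
  - ticket 1 (Timeout error): agent_id=NULL, no match -> dropped
  - ticket 2 (Export error): agent_id=5 -> matches Beth
  - ticket 3 (Null pointer): agent_id=5 -> matches Beth
  - ticket 4 (Off by one): agent_id=2 -> matches Aaron
  - ticket 5 (Login fails): agent_id=3 -> matches Fiona
So 1 of 5 rows is dropped.

SQL:
SELECT a.title, b.name AS agent
FROM tickets a
INNER JOIN agents b ON a.agent_id = b.id

Result:
title        | agent
-------------+------
Export error | Beth 
Null pointer | Beth 
Off by one   | Aaron
Login fails  | Fiona


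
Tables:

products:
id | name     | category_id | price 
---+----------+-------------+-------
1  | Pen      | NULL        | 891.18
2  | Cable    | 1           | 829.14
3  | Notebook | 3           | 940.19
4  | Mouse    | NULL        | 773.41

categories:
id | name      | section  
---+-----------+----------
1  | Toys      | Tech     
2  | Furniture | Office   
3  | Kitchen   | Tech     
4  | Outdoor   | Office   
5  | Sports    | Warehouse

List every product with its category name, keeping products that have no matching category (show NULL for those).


LEFT JOIN keeps every row from products (the left table); where category_id has no match in categories, the category columns become NULL. Walk through each product:
  - product 1 (Pen): category_id=NULL, no match -> kept with NULL
  - product 2 (Cable): category_id=1 -> matches Toys
  - product 3 (Notebook): category_id=3 -> matches Kitchen
  - product 4 (Mouse): category_id=NULL, no match -> kept with NULL
All 4 rows appear; 2 have NULL category.

SQL:
SELECT a.name, b.name AS category
FROM products a
LEFT JOIN categories b ON a.category_id = b.id

Result:
name     | category
---------+---------
Pen      | NULL    
Cable    | Toys    
Notebook | Kitchen 
Mouse    | NULL    


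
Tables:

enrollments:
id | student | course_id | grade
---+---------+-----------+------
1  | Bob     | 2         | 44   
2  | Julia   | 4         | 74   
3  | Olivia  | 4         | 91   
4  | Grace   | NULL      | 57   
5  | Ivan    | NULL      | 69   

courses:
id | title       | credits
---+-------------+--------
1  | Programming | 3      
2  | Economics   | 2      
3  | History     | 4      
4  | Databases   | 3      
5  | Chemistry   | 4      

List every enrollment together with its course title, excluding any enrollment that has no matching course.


INNER JOIN keeps only enrollments rows whose course_id matches an id in courses. Walk through each enrollment:
  - enrollment 1 (Bob): course_id=2 -> matches Economics
  - enrollment 2 (Julia): course_id=4 -> matches Databases
  - enrollment 3 (Olivia): course_id=4 -> matches Databases
  - enrollment 4 (Grace): course_id=NULL, no match -> dropped
  - enrollment 5 (Ivan): course_id=NULL, no match -> dropped
So 2 of 5 rows are dropped.

SQL:
SELECT a.student, b.title AS course
FROM enrollments a
INNER JOIN courses b ON a.course_id = b.id

Result:
student | course   
--------+----------
Bob     | Economics
Julia   | Databases
Olivia  | Databases


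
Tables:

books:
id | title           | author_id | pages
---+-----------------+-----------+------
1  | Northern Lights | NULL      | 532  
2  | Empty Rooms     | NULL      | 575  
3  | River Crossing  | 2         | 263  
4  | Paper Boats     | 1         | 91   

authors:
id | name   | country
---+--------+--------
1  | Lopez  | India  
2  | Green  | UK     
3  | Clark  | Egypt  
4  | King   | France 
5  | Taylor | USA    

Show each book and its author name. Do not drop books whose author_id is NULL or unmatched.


LEFT JOIN keeps every row from books (the left table); where author_id has no match in authors, the author columns become NULL. Walk through each book:
  - book 1 (Northern Lights): author_id=NULL, no match -> kept with NULL
  - book 2 (Empty Rooms): author_id=NULL, no match -> kept with NULL
  - book 3 (River Crossing): author_id=2 -> matches Green
  - book 4 (Paper Boats): author_id=1 -> matches Lopez
All 4 rows appear; 2 have NULL author.

SQL:
SELECT a.title, b.name AS author
FROM books a
LEFT JOIN authors b ON a.author_id = b.id

Result:
title           | author
----------------+-------
Northern Lights | NULL  
Empty Rooms     | NULL  
River Crossing  | Green 
Paper Boats     | Lopez 


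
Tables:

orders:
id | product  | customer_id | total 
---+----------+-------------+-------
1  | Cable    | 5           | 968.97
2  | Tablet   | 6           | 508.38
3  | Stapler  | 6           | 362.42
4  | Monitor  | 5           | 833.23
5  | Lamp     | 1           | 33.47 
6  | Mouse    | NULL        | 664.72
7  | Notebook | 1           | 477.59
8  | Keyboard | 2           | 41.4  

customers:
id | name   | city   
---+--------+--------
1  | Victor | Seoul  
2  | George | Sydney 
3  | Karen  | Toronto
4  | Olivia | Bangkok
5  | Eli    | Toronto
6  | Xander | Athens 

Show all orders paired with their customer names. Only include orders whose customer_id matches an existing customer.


INNER JOIN keeps only orders rows whose customer_id matches an id in customers. Walk through each order:
  - order 1 (Cable): customer_id=5 -> matches Eli
  - order 2 (Tablet): customer_id=6 -> matches Xander
  - order 3 (Stapler): customer_id=6 -> matches Xander
  - order 4 (Monitor): customer_id=5 -> matches Eli
  - order 5 (Lamp): customer_id=1 -> matches Victor
  - order 6 (Mouse): customer_id=NULL, no match -> dropped
  - order 7 (Notebook): customer_id=1 -> matches Victor
  - order 8 (Keyboard): customer_id=2 -> matches George
So 1 of 8 rows is dropped.

SQL:
SELECT a.product, b.name AS customer
FROM orders a
INNER JOIN customers b ON a.customer_id = b.id

Result:
product  | customer
---------+---------
Cable    | Eli     
Tablet   | Xander  
Stapler  | Xander  
Monitor  | Eli     
Lamp     | Victor  
Notebook | Victor  
Keyboard | George  


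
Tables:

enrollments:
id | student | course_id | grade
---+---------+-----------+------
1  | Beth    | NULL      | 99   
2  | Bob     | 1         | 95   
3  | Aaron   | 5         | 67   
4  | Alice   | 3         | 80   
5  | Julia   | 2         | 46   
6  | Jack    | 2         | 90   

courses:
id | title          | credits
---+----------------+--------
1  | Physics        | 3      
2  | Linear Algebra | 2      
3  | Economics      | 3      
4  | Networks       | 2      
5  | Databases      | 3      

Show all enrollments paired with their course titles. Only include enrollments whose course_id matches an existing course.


INNER JOIN keeps only enrollments rows whose course_id matches an id in courses. Walk through each enrollment:
  - enrollment 1 (Beth): course_id=NULL, no match -> dropped
  - enrollment 2 (Bob): course_id=1 -> matches Physics
  - enrollment 3 (Aaron): course_id=5 -> matches Databases
  - enrollment 4 (Alice): course_id=3 -> matches Economics
  - enrollment 5 (Julia): course_id=2 -> matches Linear Algebra
  - enrollment 6 (Jack): course_id=2 -> matches Linear Algebra
So 1 of 6 rows is dropped.

SQL:
SELECT a.student, b.title AS course
FROM enrollments a
INNER JOIN courses b ON a.course_id = b.id

Result:
student | course        
--------+---------------
Bob     | Physics       
Aaron   | Databases     
Alice   | Economics     
Julia   | Linear Algebra
Jack    | Linear Algebra


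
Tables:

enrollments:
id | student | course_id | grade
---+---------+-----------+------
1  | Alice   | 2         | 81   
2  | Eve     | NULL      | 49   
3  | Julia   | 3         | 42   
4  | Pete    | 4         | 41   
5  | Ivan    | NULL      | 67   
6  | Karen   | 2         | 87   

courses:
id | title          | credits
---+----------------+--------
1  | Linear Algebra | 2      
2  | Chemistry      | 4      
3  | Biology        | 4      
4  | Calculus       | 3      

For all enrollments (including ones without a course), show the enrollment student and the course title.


LEFT JOIN keeps every row from enrollments (the left table); where course_id has no match in courses, the course columns become NULL. Walk through each enrollment:
  - enrollment 1 (Alice): course_id=2 -> matches Chemistry
  - enrollment 2 (Eve): course_id=NULL, no match -> kept with NULL
  - enrollment 3 (Julia): course_id=3 -> matches Biology
  - enrollment 4 (Pete): course_id=4 -> matches Calculus
  - enrollment 5 (Ivan): course_id=NULL, no match -> kept with NULL
  - enrollment 6 (Karen): course_id=2 -> matches Chemistry
All 6 rows appear; 2 have NULL course.

SQL:
SELECT a.student, b.title AS course
FROM enrollments a
LEFT JOIN courses b ON a.course_id = b.id

Result:
student | course   
--------+----------
Alice   | Chemistry
Eve     | NULL     
Julia   | Biology  
Pete    | Calculus 
Ivan    | NULL     
Karen   | Chemistry


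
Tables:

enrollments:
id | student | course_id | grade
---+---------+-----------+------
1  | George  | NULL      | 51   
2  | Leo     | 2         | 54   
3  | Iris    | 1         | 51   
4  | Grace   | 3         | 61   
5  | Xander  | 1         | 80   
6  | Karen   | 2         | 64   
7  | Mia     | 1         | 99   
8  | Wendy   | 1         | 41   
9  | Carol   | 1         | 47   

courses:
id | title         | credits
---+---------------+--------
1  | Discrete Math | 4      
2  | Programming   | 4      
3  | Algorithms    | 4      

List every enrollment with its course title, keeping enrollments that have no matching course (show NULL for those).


LEFT JOIN keeps every row from enrollments (the left table); where course_id has no match in courses, the course columns become NULL. Walk through each enrollment:
  - enrollment 1 (George): course_id=NULL, no match -> kept with NULL
  - enrollment 2 (Leo): course_id=2 -> matches Programming
  - enrollment 3 (Iris): course_id=1 -> matches Discrete Math
  - enrollment 4 (Grace): course_id=3 -> matches Algorithms
  - enrollment 5 (Xander): course_id=1 -> matches Discrete Math
  - enrollment 6 (Karen): course_id=2 -> matches Programming
  - enrollment 7 (Mia): course_id=1 -> matches Discrete Math
  - enrollment 8 (Wendy): course_id=1 -> matches Discrete Math
  - enrollment 9 (Carol): course_id=1 -> matches Discrete Math
All 9 rows appear; 1 has NULL course.

SQL:
SELECT a.student, b.title AS course
FROM enrollments a
LEFT JOIN courses b ON a.course_id = b.id

Result:
student | course       
--------+--------------
George  | NULL         
Leo     | Programming  
Iris    | Discrete Math
Grace   | Algorithms   
Xander  | Discrete Math
Karen   | Programming  
Mia     | Discrete Math
Wendy   | Discrete Math
Carol   | Discrete Math


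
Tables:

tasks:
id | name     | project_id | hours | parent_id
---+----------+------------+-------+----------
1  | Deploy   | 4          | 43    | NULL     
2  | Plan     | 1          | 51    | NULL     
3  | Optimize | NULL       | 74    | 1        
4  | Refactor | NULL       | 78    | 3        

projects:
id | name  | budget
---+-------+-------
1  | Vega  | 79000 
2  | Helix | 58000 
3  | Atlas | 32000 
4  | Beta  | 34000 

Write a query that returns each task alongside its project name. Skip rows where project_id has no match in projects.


INNER JOIN keeps only tasks rows whose project_id matches an id in projects. Walk through each task:
  - task 1 (Deploy): project_id=4 -> matches Beta
  - task 2 (Plan): project_id=1 -> matches Vega
  - task 3 (Optimize): project_id=NULL, no match -> dropped
  - task 4 (Refactor): project_id=NULL, no match -> dropped
So 2 of 4 rows are dropped.

SQL:
SELECT a.name, b.name AS project
FROM tasks a
INNER JOIN projects b ON a.project_id = b.id

Result:
name   | project
-------+--------
Deploy | Beta   
Plan   | Vega   


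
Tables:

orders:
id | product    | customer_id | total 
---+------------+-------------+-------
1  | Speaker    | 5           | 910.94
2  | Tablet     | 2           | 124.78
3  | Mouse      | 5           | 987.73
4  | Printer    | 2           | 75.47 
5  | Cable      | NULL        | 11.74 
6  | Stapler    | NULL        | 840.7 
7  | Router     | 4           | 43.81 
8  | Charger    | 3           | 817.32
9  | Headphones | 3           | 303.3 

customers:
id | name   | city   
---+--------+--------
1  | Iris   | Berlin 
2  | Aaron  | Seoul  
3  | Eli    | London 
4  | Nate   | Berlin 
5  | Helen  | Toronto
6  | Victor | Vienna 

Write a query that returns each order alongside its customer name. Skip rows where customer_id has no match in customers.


INNER JOIN keeps only orders rows whose customer_id matches an id in customers. Walk through each order:
  - order 1 (Speaker): customer_id=5 -> matches Helen
  - order 2 (Tablet): customer_id=2 -> matches Aaron
  - order 3 (Mouse): customer_id=5 -> matches Helen
  - order 4 (Printer): customer_id=2 -> matches Aaron
  - order 5 (Cable): customer_id=NULL, no match -> dropped
  - order 6 (Stapler): customer_id=NULL, no match -> dropped
  - order 7 (Router): customer_id=4 -> matches Nate
  - order 8 (Charger): customer_id=3 -> matches Eli
  - order 9 (Headphones): customer_id=3 -> matches Eli
So 2 of 9 rows are dropped.

SQL:
SELECT a.product, b.name AS customer
FROM orders a
INNER JOIN customers b ON a.customer_id = b.id

Result:
product    | customer
-----------+---------
Speaker    | Helen   
Tablet     | Aaron   
Mouse      | Helen   
Printer    | Aaron   
Router     | Nate    
Charger    | Eli     
Headphones | Eli     


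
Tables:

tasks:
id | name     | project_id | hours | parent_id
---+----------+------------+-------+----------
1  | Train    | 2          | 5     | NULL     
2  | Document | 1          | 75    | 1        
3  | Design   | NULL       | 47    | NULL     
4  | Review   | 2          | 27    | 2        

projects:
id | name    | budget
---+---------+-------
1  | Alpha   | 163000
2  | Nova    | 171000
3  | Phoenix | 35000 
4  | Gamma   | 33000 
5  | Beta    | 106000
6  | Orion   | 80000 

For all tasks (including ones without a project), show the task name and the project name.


LEFT JOIN keeps every row from tasks (the left table); where project_id has no match in projects, the project columns become NULL. Walk through each task:
  - task 1 (Train): project_id=2 -> matches Nova
  - task 2 (Document): project_id=1 -> matches Alpha
  - task 3 (Design): project_id=NULL, no match -> kept with NULL
  - task 4 (Review): project_id=2 -> matches Nova
All 4 rows appear; 1 has NULL project.

SQL:
SELECT a.name, b.name AS project
FROM tasks a
LEFT JOIN projects b ON a.project_id = b.id

Result:
name     | project
---------+--------
Train    | Nova   
Document | Alpha  
Design   | NULL   
Review   | Nova   


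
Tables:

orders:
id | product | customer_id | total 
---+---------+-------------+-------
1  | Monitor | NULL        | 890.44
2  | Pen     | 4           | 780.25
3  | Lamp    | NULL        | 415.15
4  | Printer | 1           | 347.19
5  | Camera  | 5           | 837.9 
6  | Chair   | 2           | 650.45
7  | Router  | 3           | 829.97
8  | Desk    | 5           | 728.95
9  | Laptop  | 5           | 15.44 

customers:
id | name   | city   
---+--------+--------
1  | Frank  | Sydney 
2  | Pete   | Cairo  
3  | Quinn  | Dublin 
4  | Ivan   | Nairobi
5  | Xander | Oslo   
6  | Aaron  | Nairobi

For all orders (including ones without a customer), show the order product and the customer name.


LEFT JOIN keeps every row from orders (the left table); where customer_id has no match in customers, the customer columns become NULL. Walk through each order:
  - order 1 (Monitor): customer_id=NULL, no match -> kept with NULL
  - order 2 (Pen): customer_id=4 -> matches Ivan
  - order 3 (Lamp): customer_id=NULL, no match -> kept with NULL
  - order 4 (Printer): customer_id=1 -> matches Frank
  - order 5 (Camera): customer_id=5 -> matches Xander
  - order 6 (Chair): customer_id=2 -> matches Pete
  - order 7 (Router): customer_id=3 -> matches Quinn
  - order 8 (Desk): customer_id=5 -> matches Xander
  - order 9 (Laptop): customer_id=5 -> matches Xander
All 9 rows appear; 2 have NULL customer.

SQL:
SELECT a.product, b.name AS customer
FROM orders a
LEFT JOIN customers b ON a.customer_id = b.id

Result:
product | customer
--------+---------
Monitor | NULL    
Pen     | Ivan    
Lamp    | NULL    
Printer | Frank   
Camera  | Xander  
Chair   | Pete    
Router  | Quinn   
Desk    | Xander  
Laptop  | Xander  


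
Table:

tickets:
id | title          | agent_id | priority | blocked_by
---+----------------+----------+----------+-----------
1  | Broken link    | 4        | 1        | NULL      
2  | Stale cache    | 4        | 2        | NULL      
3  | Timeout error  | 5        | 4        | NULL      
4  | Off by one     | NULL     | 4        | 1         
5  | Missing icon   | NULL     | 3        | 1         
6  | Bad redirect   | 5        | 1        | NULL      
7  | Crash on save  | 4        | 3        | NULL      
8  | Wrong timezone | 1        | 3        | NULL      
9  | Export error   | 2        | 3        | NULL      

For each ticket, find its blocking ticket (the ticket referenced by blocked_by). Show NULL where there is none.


This is a self-join: tickets is joined to a second copy of itself, matching each row's blocked_by to another row's id. Use LEFT JOIN so rows with blocked_by=NULL are kept.
  - ticket 1 (Broken link): blocked_by=NULL -> NULL
  - ticket 2 (Stale cache): blocked_by=NULL -> NULL
  - ticket 3 (Timeout error): blocked_by=NULL -> NULL
  - ticket 4 (Off by one): blocked_by=1 -> Broken link
  - ticket 5 (Missing icon): blocked_by=1 -> Broken link
  - ticket 6 (Bad redirect): blocked_by=NULL -> NULL
  - ticket 7 (Crash on save): blocked_by=NULL -> NULL
  - ticket 8 (Wrong timezone): blocked_by=NULL -> NULL
  - ticket 9 (Export error): blocked_by=NULL -> NULL

SQL:
SELECT a.title AS item, b.title AS blocked_by
FROM tickets a
LEFT JOIN tickets b ON a.blocked_by = b.id

Result:
item           | blocked_by 
---------------+------------
Broken link    | NULL       
Stale cache    | NULL       
Timeout error  | NULL       
Off by one     | Broken link
Missing icon   | Broken link
Bad redirect   | NULL       
Crash on save  | NULL       
Wrong timezone | NULL       
Export error   | NULL       


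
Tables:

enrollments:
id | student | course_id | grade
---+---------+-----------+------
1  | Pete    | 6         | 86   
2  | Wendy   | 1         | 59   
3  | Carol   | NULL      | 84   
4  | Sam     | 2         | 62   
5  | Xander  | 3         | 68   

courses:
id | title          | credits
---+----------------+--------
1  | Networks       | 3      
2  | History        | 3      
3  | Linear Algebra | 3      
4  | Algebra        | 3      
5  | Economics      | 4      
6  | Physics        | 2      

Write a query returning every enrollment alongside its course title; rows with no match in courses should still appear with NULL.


LEFT JOIN keeps every row from enrollments (the left table); where course_id has no match in courses, the course columns become NULL. Walk through each enrollment:
  - enrollment 1 (Pete): course_id=6 -> matches Physics
  - enrollment 2 (Wendy): course_id=1 -> matches Networks
  - enrollment 3 (Carol): course_id=NULL, no match -> kept with NULL
  - enrollment 4 (Sam): course_id=2 -> matches History
  - enrollment 5 (Xander): course_id=3 -> matches Linear Algebra
All 5 rows appear; 1 has NULL course.

SQL:
SELECT a.student, b.title AS course
FROM enrollments a
LEFT JOIN courses b ON a.course_id = b.id

Result:
student | course        
--------+---------------
Pete    | Physics       
Wendy   | Networks      
Carol   | NULL          
Sam     | History       
Xander  | Linear Algebra


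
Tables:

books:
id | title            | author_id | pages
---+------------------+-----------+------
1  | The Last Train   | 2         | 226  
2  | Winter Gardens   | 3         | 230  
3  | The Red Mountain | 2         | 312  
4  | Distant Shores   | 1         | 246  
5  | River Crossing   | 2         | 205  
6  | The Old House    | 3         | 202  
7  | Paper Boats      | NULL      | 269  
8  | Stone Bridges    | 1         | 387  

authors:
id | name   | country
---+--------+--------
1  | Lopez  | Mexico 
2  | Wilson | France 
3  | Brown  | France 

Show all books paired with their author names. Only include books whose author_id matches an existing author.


INNER JOIN keeps only books rows whose author_id matches an id in authors. Walk through each book:
  - book 1 (The Last Train): author_id=2 -> matches Wilson
  - book 2 (Winter Gardens): author_id=3 -> matches Brown
  - book 3 (The Red Mountain): author_id=2 -> matches Wilson
  - book 4 (Distant Shores): author_id=1 -> matches Lopez
  - book 5 (River Crossing): author_id=2 -> matches Wilson
  - book 6 (The Old House): author_id=3 -> matches Brown
  - book 7 (Paper Boats): author_id=NULL, no match -> dropped
  - book 8 (Stone Bridges): author_id=1 -> matches Lopez
So 1 of 8 rows is dropped.

SQL:
SELECT a.title, b.name AS author
FROM books a
INNER JOIN authors b ON a.author_id = b.id

Result:
title            | author
-----------------+-------
The Last Train   | Wilson
Winter Gardens   | Brown 
The Red Mountain | Wilson
Distant Shores   | Lopez 
River Crossing   | Wilson
The Old House    | Brown 
Stone Bridges    | Lopez 


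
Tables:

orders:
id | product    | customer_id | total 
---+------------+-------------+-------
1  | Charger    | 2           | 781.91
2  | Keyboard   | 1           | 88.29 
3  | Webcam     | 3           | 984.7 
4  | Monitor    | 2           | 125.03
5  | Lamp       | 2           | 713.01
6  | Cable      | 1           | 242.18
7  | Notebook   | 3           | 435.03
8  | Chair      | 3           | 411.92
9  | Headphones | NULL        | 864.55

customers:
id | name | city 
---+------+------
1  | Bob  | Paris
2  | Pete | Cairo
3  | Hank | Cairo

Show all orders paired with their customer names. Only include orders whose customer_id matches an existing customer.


INNER JOIN keeps only orders rows whose customer_id matches an id in customers. Walk through each order:
  - order 1 (Charger): customer_id=2 -> matches Pete
  - order 2 (Keyboard): customer_id=1 -> matches Bob
  - order 3 (Webcam): customer_id=3 -> matches Hank
  - order 4 (Monitor): customer_id=2 -> matches Pete
  - order 5 (Lamp): customer_id=2 -> matches Pete
  - order 6 (Cable): customer_id=1 -> matches Bob
  - order 7 (Notebook): customer_id=3 -> matches Hank
  - order 8 (Chair): customer_id=3 -> matches Hank
  - order 9 (Headphones): customer_id=NULL, no match -> dropped
So 1 of 9 rows is dropped.

SQL:
SELECT a.product, b.name AS customer
FROM orders a
INNER JOIN customers b ON a.customer_id = b.id

Result:
product  | customer
---------+---------
Charger  | Pete    
Keyboard | Bob     
Webcam   | Hank    
Monitor  | Pete    
Lamp     | Pete    
Cable    | Bob     
Notebook | Hank    
Chair    | Hank    


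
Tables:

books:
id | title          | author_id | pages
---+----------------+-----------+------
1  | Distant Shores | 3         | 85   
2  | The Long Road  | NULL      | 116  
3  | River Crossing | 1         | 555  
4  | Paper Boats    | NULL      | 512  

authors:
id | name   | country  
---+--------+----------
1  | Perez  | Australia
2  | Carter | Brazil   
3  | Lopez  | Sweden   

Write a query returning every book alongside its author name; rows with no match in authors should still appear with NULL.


LEFT JOIN keeps every row from books (the left table); where author_id has no match in authors, the author columns become NULL. Walk through each book:
  - book 1 (Distant Shores): author_id=3 -> matches Lopez
  - book 2 (The Long Road): author_id=NULL, no match -> kept with NULL
  - book 3 (River Crossing): author_id=1 -> matches Perez
  - book 4 (Paper Boats): author_id=NULL, no match -> kept with NULL
All 4 rows appear; 2 have NULL author.

SQL:
SELECT a.title, b.name AS author
FROM books a
LEFT JOIN authors b ON a.author_id = b.id

Result:
title          | author
---------------+-------
Distant Shores | Lopez 
The Long Road  | NULL  
River Crossing | Perez 
Paper Boats    | NULL  


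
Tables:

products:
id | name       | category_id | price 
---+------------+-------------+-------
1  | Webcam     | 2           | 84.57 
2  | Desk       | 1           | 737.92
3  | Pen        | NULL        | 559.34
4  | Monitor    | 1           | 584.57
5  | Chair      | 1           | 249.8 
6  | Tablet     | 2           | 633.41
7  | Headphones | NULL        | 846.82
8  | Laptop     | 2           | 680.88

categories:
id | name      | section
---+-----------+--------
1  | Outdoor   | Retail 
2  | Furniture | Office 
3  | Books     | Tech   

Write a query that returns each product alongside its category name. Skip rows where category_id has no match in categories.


INNER JOIN keeps only products rows whose category_id matches an id in categories. Walk through each product:
  - product 1 (Webcam): category_id=2 -> matches Furniture
  - product 2 (Desk): category_id=1 -> matches Outdoor
  - product 3 (Pen): category_id=NULL, no match -> dropped
  - product 4 (Monitor): category_id=1 -> matches Outdoor
  - product 5 (Chair): category_id=1 -> matches Outdoor
  - product 6 (Tablet): category_id=2 -> matches Furniture
  - product 7 (Headphones): category_id=NULL, no match -> dropped
  - product 8 (Laptop): category_id=2 -> matches Furniture
So 2 of 8 rows are dropped.

SQL:
SELECT a.name, b.name AS category
FROM products a
INNER JOIN categories b ON a.category_id = b.id

Result:
name    | category 
--------+----------
Webcam  | Furniture
Desk    | Outdoor  
Monitor | Outdoor  
Chair   | Outdoor  
Tablet  | Furniture
Laptop  | Furniture


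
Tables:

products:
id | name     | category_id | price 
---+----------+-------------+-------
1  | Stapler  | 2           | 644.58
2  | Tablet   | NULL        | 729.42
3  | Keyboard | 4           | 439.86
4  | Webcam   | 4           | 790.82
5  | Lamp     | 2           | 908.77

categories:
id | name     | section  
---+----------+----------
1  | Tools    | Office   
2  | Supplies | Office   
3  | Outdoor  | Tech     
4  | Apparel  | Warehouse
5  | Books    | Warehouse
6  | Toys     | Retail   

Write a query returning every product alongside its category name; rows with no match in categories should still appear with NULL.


LEFT JOIN keeps every row from products (the left table); where category_id has no match in categories, the category columns become NULL. Walk through each product:
  - product 1 (Stapler): category_id=2 -> matches Supplies
  - product 2 (Tablet): category_id=NULL, no match -> kept with NULL
  - product 3 (Keyboard): category_id=4 -> matches Apparel
  - product 4 (Webcam): category_id=4 -> matches Apparel
  - product 5 (Lamp): category_id=2 -> matches Supplies
All 5 rows appear; 1 has NULL category.

SQL:
SELECT a.name, b.name AS category
FROM products a
LEFT JOIN categories b ON a.category_id = b.id

Result:
name     | category
---------+---------
Stapler  | Supplies
Tablet   | NULL    
Keyboard | Apparel 
Webcam   | Apparel 
Lamp     | Supplies


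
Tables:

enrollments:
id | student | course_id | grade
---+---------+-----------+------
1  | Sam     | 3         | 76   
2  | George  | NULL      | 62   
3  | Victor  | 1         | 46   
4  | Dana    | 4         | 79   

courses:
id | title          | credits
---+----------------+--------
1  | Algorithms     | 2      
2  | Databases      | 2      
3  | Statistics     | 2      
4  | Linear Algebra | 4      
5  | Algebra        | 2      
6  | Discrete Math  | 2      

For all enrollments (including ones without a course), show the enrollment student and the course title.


LEFT JOIN keeps every row from enrollments (the left table); where course_id has no match in courses, the course columns become NULL. Walk through each enrollment:
  - enrollment 1 (Sam): course_id=3 -> matches Statistics
  - enrollment 2 (George): course_id=NULL, no match -> kept with NULL
  - enrollment 3 (Victor): course_id=1 -> matches Algorithms
  - enrollment 4 (Dana): course_id=4 -> matches Linear Algebra
All 4 rows appear; 1 has NULL course.

SQL:
SELECT a.student, b.title AS course
FROM enrollments a
LEFT JOIN courses b ON a.course_id = b.id

Result:
student | course        
--------+---------------
Sam     | Statistics    
George  | NULL          
Victor  | Algorithms    
Dana    | Linear Algebra


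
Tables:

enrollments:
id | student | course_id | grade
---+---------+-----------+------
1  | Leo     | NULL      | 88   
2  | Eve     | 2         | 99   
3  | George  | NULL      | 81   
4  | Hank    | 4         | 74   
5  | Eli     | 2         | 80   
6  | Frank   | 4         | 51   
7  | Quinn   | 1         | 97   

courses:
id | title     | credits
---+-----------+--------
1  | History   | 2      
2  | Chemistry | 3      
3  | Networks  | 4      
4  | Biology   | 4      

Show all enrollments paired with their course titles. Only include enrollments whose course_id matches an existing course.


INNER JOIN keeps only enrollments rows whose course_id matches an id in courses. Walk through each enrollment:
  - enrollment 1 (Leo): course_id=NULL, no match -> dropped
  - enrollment 2 (Eve): course_id=2 -> matches Chemistry
  - enrollment 3 (George): course_id=NULL, no match -> dropped
  - enrollment 4 (Hank): course_id=4 -> matches Biology
  - enrollment 5 (Eli): course_id=2 -> matches Chemistry
  - enrollment 6 (Frank): course_id=4 -> matches Biology
  - enrollment 7 (Quinn): course_id=1 -> matches History
So 2 of 7 rows are dropped.

SQL:
SELECT a.student, b.title AS course
FROM enrollments a
INNER JOIN courses b ON a.course_id = b.id

Result:
student | course   
--------+----------
Eve     | Chemistry
Hank    | Biology  
Eli     | Chemistry
Frank   | Biology  
Quinn   | History  
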